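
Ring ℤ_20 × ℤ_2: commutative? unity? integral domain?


Direct product ring; commutative with unity (1,1); but (1,0)·(0,1) = (0,0) gives zero divisors, so not an integral domain
Commutative: Yes
Integral domain: No
Has unity: Yes

ℤ_20 × ℤ_2: Commutative=Yes, Unity=Yes


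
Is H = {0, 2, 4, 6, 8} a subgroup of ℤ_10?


Subgroup test for H = {0, 2, 4, 6, 8} in (ℤ_10, +):
(1) 0 ∈ H? Yes
(2) Closure: for all a,b ∈ H, (a+b) mod 10 ∈ H? Yes
(3) Inverses: for all a ∈ H, -a mod 10 ∈ H? Yes

Yes, H is a subgroup of ℤ_10


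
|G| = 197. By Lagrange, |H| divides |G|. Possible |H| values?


Lagrange's theorem: |H| divides |G|
|G| = 197
Divisors of 197: 1, 197

Possible subgroup orders: {1, 197}


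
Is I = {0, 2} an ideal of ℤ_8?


Check ideal conditions for I = {0, 2} in ℤ_8:
(1) I is an additive subgroup? No
(2) For r ∈ ℤ_8 and a ∈ I: r·a ∈ I? No  [counterexample: r=2, a=2, r·a mod 8 = 4 ∉ I]

No, I is not an ideal of ℤ_8


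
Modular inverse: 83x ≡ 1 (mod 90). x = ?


Use the extended Euclidean algorithm to write 1 = 83·s + 90·t; then s mod 90 is the inverse.
Euclidean algorithm:
  83 = 0·90 + 83
  90 = 1·83 + 7
  83 = 11·7 + 6
  7 = 1·6 + 1
  6 = 6·1 + 0
gcd(83,90) = 1
Back-substitution gives: 83·(-13) + 90·(12) = 1
So 83⁻¹ ≡ -13 ≡ 77 (mod 90)
Check: 83 × 77 = 6391 ≡ 1 (mod 90) ✓

83⁻¹ ≡ 77 (mod 90)


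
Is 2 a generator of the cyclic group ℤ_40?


g generates ℤ_n iff gcd(g, n) = 1
gcd(2, 40) = 2
Since gcd = 2 ≠ 1, ⟨2⟩ has order 20 < 40, so 2 is not a generator.

No, 2 does not generate ℤ_40


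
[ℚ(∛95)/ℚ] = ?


∛95 has minimal polynomial x³ - 95 (irreducible over ℚ since 95 is not a perfect cube)

[ℚ(∛95)/ℚ] = 3


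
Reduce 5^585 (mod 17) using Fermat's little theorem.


Fermat's little theorem: if p is prime and gcd(a,p)=1, then a^(p-1) ≡ 1 (mod p)
p = 17 is prime, gcd(5,17) = 1
Reduce exponent: 585 mod 16 = 9
So 5^585 ≡ 5^9 (mod 17)
5^9 mod 17 = 12

5^585 ≡ 12 (mod 17)


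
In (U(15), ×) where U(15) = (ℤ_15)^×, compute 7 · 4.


Operation: multiplication mod 15
7 · 4 = (a × b) mod 15 with a = 7, b = 4

7 · 4 = 13


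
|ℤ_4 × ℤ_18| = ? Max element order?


|ℤ_4 × ℤ_18| = 4 × 18 = 72
Max element order = lcm(4,18) = 36
Cyclic? No (gcd=2)

|ℤ_4×ℤ_18| = 72, max element order = 36


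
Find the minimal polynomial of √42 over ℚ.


√42 satisfies x² - 42 = 0, irreducible over ℚ since 42 is squarefree

Minimal polynomial: x² - 42


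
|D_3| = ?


|D_n| = 2n (n rotations and n reflections)
|D_3| = 2×3 = 6

|D_3| = 6


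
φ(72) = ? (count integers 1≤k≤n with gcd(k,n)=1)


Factor n: 72 = 2^3 × 3^2
φ(n) = n · ∏(1 - 1/p) over distinct primes p | n
φ(72) = 72 · (1 - 1/2) · (1 - 1/3) = 24

φ(72) = 24


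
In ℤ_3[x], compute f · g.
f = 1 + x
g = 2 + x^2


Expand and collect like terms; reduce coefficients mod 3:
x^0: 1·2 = 2 ≡ 2 (mod 3)
x^1: 1·0 + 1·2 = 2 ≡ 2 (mod 3)
x^2: 1·1 + 1·0 = 1 ≡ 1 (mod 3)
x^3: 1·1 = 1 ≡ 1 (mod 3)
Result: 2 + 2x + x^2 + x^3

f · g = 2 + 2x + x^2 + x^3


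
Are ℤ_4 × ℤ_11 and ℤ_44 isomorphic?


Comparing ℤ_4 × ℤ_11 and ℤ_44:
gcd(4,11) = 1, so ℤ_4 × ℤ_11 ≅ ℤ_44 (CRT)

Yes, ℤ_4 × ℤ_11 ≅ ℤ_44


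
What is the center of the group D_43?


Z(G) = {g ∈ G | gx = xg for all x ∈ G}
For odd n, Z(D_n) = {e}: no nontrivial rotation commutes with all reflections

Z(D_43) = {e}


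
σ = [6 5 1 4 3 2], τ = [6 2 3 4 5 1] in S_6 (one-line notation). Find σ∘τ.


σ∘τ: apply τ first, then σ
1 →τ 6 →σ 2
2 →τ 2 →σ 5
3 →τ 3 →σ 1
4 →τ 4 →σ 4
5 →τ 5 →σ 3
6 →τ 1 →σ 6

σ∘τ = [2 5 1 4 3 6]


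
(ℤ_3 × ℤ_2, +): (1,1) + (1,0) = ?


Operation: componentwise addition mod (3, 2)
(1,1) + (1,0) = ((a₁+b₁) mod 3, (a₂+b₂) mod 2) with a = (1,1), b = (1,0)

(1,1) + (1,0) = (2,1)


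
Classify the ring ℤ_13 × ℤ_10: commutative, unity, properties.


Direct product ring; commutative with unity (1,1); but (1,0)·(0,1) = (0,0) gives zero divisors, so not an integral domain
Commutative: Yes
Integral domain: No
Has unity: Yes

ℤ_13 × ℤ_10: Commutative=Yes, Unity=Yes


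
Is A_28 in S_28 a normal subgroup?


H = A_28 in S_28
A_28 has index 2 in S_28, and every subgroup of index 2 is normal

Yes, normal subgroup


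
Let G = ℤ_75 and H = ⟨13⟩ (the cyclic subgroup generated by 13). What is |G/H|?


|⟨13⟩| = n / gcd(13, 75) = 75 / 1 = 75
H is normal (ℤ_75 is abelian).
|G/H| = |G| / |H| = 75 / 75 = 1

|G/H| = 1


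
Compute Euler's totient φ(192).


Factor n: 192 = 2^6 × 3
φ(n) = n · ∏(1 - 1/p) over distinct primes p | n
φ(192) = 192 · (1 - 1/2) · (1 - 1/3) = 64

φ(192) = 64


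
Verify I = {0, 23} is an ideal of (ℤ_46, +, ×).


Check ideal conditions for I = {0, 23} in ℤ_46:
(1) I is an additive subgroup? Yes
(2) For r ∈ ℤ_46 and a ∈ I: r·a ∈ I? Yes

Yes, I is an ideal of ℤ_46


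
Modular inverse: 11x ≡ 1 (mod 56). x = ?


Use the extended Euclidean algorithm to write 1 = 11·s + 56·t; then s mod 56 is the inverse.
Euclidean algorithm:
  11 = 0·56 + 11
  56 = 5·11 + 1
  11 = 11·1 + 0
gcd(11,56) = 1
Back-substitution gives: 11·(-5) + 56·(1) = 1
So 11⁻¹ ≡ -5 ≡ 51 (mod 56)
Check: 11 × 51 = 561 ≡ 1 (mod 56) ✓

11⁻¹ ≡ 51 (mod 56)


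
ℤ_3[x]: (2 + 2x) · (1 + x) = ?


Expand and collect like terms; reduce coefficients mod 3:
x^0: 2·1 = 2 ≡ 2 (mod 3)
x^1: 2·1 + 2·1 = 4 ≡ 1 (mod 3)
x^2: 2·1 = 2 ≡ 2 (mod 3)
Result: 2 + x + 2x^2

f · g = 2 + x + 2x^2


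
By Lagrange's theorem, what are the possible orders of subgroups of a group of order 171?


Lagrange's theorem: |H| divides |G|
|G| = 171
Divisors of 171: 1, 3, 9, 19, 57, 171

Possible subgroup orders: {1, 3, 9, 19, 57, 171}


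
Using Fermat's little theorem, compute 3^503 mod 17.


Fermat's little theorem: if p is prime and gcd(a,p)=1, then a^(p-1) ≡ 1 (mod p)
p = 17 is prime, gcd(3,17) = 1
Reduce exponent: 503 mod 16 = 7
So 3^503 ≡ 3^7 (mod 17)
3^7 mod 17 = 11

3^503 ≡ 11 (mod 17)


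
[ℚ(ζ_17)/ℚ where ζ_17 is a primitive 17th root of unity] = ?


[ℚ(ζ_n):ℚ] = deg Φ_n(x) = φ(n). Here φ(17) = 16

[ℚ(ζ_17)/ℚ where ζ_17 is a primitive 17th root of unity] = 16


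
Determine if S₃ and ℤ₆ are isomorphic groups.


Comparing S₃ and ℤ₆:
S₃ is non-abelian, ℤ₆ is abelian

No, S₃ ≇ ℤ₆


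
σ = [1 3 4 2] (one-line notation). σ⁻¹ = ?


To find σ⁻¹, swap domain and range:
σ(1) = 1 → σ⁻¹(1) = 1
σ(2) = 3 → σ⁻¹(3) = 2
σ(3) = 4 → σ⁻¹(4) = 3
σ(4) = 2 → σ⁻¹(2) = 4

σ⁻¹ = [1 4 2 3]


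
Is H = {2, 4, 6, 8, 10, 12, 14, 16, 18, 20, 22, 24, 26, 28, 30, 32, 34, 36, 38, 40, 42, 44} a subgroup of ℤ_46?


Subgroup test for H = {2, 4, 6, 8, 10, 12, 14, 16, 18, 20, 22, 24, 26, 28, 30, 32, 34, 36, 38, 40, 42, 44} in (ℤ_46, +):
(1) 0 ∈ H? No
(2) Closure: for all a,b ∈ H, (a+b) mod 46 ∈ H? No  [counterexample: 2 + 44 = 0 ∉ H]
(3) Inverses: for all a ∈ H, -a mod 46 ∈ H? Yes

No, H is not a subgroup of ℤ_46


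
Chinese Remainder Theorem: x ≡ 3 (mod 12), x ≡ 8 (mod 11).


m₁ = 12, m₂ = 11, gcd = 1, so CRT applies. M = m₁·m₂ = 132
Let M₁ = M/m₁ = 11, M₂ = M/m₂ = 12
Find y₁ ≡ M₁⁻¹ (mod m₁): 11⁻¹ ≡ 11 (mod 12)
Find y₂ ≡ M₂⁻¹ (mod m₂): 12⁻¹ ≡ 1 (mod 11)
x = a₁·M₁·y₁ + a₂·M₂·y₂ = 3·11·11 + 8·12·1 = 459
Reduce mod 132: x ≡ 63
Check: 63 mod 12 = 3 ✓, 63 mod 11 = 8 ✓

x ≡ 63 (mod 132)


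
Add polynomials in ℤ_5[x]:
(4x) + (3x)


Add coefficients mod 5:
x^0: 0 + 0 = 0 (mod 5)
x^1: 4 + 3 = 2 (mod 5)
Result: 2x

f + g = 2x


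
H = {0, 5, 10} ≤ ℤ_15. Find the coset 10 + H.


10 + H = {10 + h (mod 15) : h ∈ H}
10+0=10, 10+5=0, 10+10=5
10 + H = {0, 5, 10} = 0 + H

10 + H = {0, 5, 10}


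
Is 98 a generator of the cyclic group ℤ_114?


g generates ℤ_n iff gcd(g, n) = 1
gcd(98, 114) = 2
Since gcd = 2 ≠ 1, ⟨98⟩ has order 57 < 114, so 98 is not a generator.

No, 98 does not generate ℤ_114


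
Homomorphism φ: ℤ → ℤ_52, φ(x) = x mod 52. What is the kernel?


Kernel = preimage of identity
ker(φ) = {x ∈ ℤ : x ≡ 0 (mod 52)} = 52ℤ = {0, ±52, ±104, ...}

ker(φ) = 52ℤ


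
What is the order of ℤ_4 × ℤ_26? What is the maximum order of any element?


|ℤ_4 × ℤ_26| = 4 × 26 = 104
Max element order = lcm(4,26) = 52
Cyclic? No (gcd=2)

|ℤ_4×ℤ_26| = 104, max element order = 52


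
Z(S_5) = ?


Z(G) = {g ∈ G | gx = xg for all x ∈ G}
S_n is non-abelian for n ≥ 3; Z(S_5) is trivial

Z(S_5) = {e}


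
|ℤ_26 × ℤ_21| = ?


|A × B| = |A| · |B|
|ℤ_26 × ℤ_21| = 26 × 21 = 546

|ℤ_26 × ℤ_21| = 546


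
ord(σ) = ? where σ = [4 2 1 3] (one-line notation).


Cycle decomposition: (1 4 3)
Cycle lengths: 3
Order = lcm(3) = 3

ord(σ) = 3


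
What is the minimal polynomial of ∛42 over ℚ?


∛42 satisfies x³ - 42 = 0, irreducible over ℚ (no rational root; 42 is not a perfect cube)

Minimal polynomial: x³ - 42


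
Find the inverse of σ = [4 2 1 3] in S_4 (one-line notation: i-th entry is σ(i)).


To find σ⁻¹, swap domain and range:
σ(1) = 4 → σ⁻¹(4) = 1
σ(2) = 2 → σ⁻¹(2) = 2
σ(3) = 1 → σ⁻¹(1) = 3
σ(4) = 3 → σ⁻¹(3) = 4

σ⁻¹ = [3 2 4 1]


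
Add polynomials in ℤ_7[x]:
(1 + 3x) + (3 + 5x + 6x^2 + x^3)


Add coefficients mod 7:
x^0: 1 + 3 = 4 (mod 7)
x^1: 3 + 5 = 1 (mod 7)
x^2: 0 + 6 = 6 (mod 7)
x^3: 0 + 1 = 1 (mod 7)
Result: 4 + x + 6x^2 + x^3

f + g = 4 + x + 6x^2 + x^3


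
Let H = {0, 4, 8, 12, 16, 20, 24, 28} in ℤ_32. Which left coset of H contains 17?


17 + H = {17 + h (mod 32) : h ∈ H}
17+0=17, 17+4=21, 17+8=25, 17+12=29, 17+16=1, 17+20=5, 17+24=9, 17+28=13
17 + H = {1, 5, 9, 13, 17, 21, 25, 29} = 1 + H

17 + H = {1, 5, 9, 13, 17, 21, 25, 29}


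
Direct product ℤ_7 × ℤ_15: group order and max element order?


|ℤ_7 × ℤ_15| = 7 × 15 = 105
Max element order = lcm(7,15) = 105
Cyclic? Yes (gcd=1)

|ℤ_7×ℤ_15| = 105, max element order = 105


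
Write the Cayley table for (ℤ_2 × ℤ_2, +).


Elements: {(0,0), (0,1), (1,0), (1,1)}
Operation: componentwise addition mod (2, 2)
Entry (a, b) = ((a₁+b₁) mod 2, (a₂+b₂) mod 2)

Cayley table:
      | (0,0) | (0,1) | (1,0) | (1,1)
(0,0) | (0,0) | (0,1) | (1,0) | (1,1)
(0,1) | (0,1) | (0,0) | (1,1) | (1,0)
(1,0) | (1,0) | (1,1) | (0,0) | (0,1)
(1,1) | (1,1) | (1,0) | (0,1) | (0,0)


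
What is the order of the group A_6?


|A_n| = n!/2 (even permutations)
|A_6| = 6!/2 = 720/2 = 360

|A_6| = 360


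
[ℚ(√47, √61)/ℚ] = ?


[ℚ(√47,√61):ℚ] = [ℚ(√47,√61):ℚ(√47)]·[ℚ(√47):ℚ] = 2·2 = 4

[ℚ(√47, √61)/ℚ] = 4


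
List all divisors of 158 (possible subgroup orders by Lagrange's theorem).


Lagrange's theorem: |H| divides |G|
|G| = 158
Divisors of 158: 1, 2, 79, 158

Possible subgroup orders: {1, 2, 79, 158}


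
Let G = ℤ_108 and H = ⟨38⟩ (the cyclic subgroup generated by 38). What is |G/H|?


|⟨38⟩| = n / gcd(38, 108) = 108 / 2 = 54
H is normal (ℤ_108 is abelian).
|G/H| = |G| / |H| = 108 / 54 = 2

|G/H| = 2


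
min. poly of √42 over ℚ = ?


√42 satisfies x² - 42 = 0, irreducible over ℚ since 42 is squarefree

Minimal polynomial: x² - 42


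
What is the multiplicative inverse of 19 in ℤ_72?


Use the extended Euclidean algorithm to write 1 = 19·s + 72·t; then s mod 72 is the inverse.
Euclidean algorithm:
  19 = 0·72 + 19
  72 = 3·19 + 15
  19 = 1·15 + 4
  15 = 3·4 + 3
  4 = 1·3 + 1
  3 = 3·1 + 0
gcd(19,72) = 1
Back-substitution gives: 19·(19) + 72·(-5) = 1
So 19⁻¹ ≡ 19 ≡ 19 (mod 72)
Check: 19 × 19 = 361 ≡ 1 (mod 72) ✓

19⁻¹ ≡ 19 (mod 72)


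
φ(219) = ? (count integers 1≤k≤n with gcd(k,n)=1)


Factor n: 219 = 3 × 73
φ(n) = n · ∏(1 - 1/p) over distinct primes p | n
φ(219) = 219 · (1 - 1/3) · (1 - 1/73) = 144

φ(219) = 144


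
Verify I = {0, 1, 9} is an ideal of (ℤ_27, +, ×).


Check ideal conditions for I = {0, 1, 9} in ℤ_27:
(1) I is an additive subgroup? No
(2) For r ∈ ℤ_27 and a ∈ I: r·a ∈ I? No  [counterexample: r=2, a=1, r·a mod 27 = 2 ∉ I]

No, I is not an ideal of ℤ_27


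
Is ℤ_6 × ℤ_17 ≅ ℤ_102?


Comparing ℤ_6 × ℤ_17 and ℤ_102:
gcd(6,17) = 1, so ℤ_6 × ℤ_17 ≅ ℤ_102 (CRT)

Yes, ℤ_6 × ℤ_17 ≅ ℤ_102


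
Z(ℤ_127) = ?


Z(G) = {g ∈ G | gx = xg for all x ∈ G}
ℤ_127 is abelian, so Z(G) = G

Z(ℤ_127) = ℤ_127


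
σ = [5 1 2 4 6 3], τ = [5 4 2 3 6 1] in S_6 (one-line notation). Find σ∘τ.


σ∘τ: apply τ first, then σ
1 →τ 5 →σ 6
2 →τ 4 →σ 4
3 →τ 2 →σ 1
4 →τ 3 →σ 2
5 →τ 6 →σ 3
6 →τ 1 →σ 5

σ∘τ = [6 4 1 2 3 5]


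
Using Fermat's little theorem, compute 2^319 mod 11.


Fermat's little theorem: if p is prime and gcd(a,p)=1, then a^(p-1) ≡ 1 (mod p)
p = 11 is prime, gcd(2,11) = 1
Reduce exponent: 319 mod 10 = 9
So 2^319 ≡ 2^9 (mod 11)
2^9 mod 11 = 6

2^319 ≡ 6 (mod 11)


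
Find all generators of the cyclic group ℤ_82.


g generates ℤ_n iff gcd(g,n) = 1
Prime factors of 82: 2, 41
Generators are g ∈ {1,...,81} not divisible by any of these primes.
Generators: {1, 3, 5, 7, 9, 11, 13, 15, 17, 19, 21, 23, 25, 27, 29, 31, 33, 35, 37, 39, 43, 45, 47, 49, 51, 53, 55, 57, 59, 61, 63, 65, 67, 69, 71, 73, 75, 77, 79, 81}
Number of generators = φ(82) = 40

Generators of ℤ_82 = {1, 3, 5, 7, 9, 11, 13, 15, 17, 19, 21, 23, 25, 27, 29, 31, 33, 35, 37, 39, 43, 45, 47, 49, 51, 53, 55, 57, 59, 61, 63, 65, 67, 69, 71, 73, 75, 77, 79, 81}


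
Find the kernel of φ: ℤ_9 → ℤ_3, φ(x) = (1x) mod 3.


Kernel = preimage of identity
ker(φ) = {x ∈ ℤ_9 : 1x ≡ 0 (mod 3)}. Since 3 | 9, φ is well-defined. The kernel is the cyclic subgroup ⟨3⟩ of ℤ_9 (order 3), i.e. {0, 3, 6}

ker(φ) = {0, 3, 6}


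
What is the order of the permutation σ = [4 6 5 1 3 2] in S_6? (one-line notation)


Cycle decomposition: (1 4) (2 6) (3 5)
Cycle lengths: 2, 2, 2
Order = lcm(2, 2, 2) = 2

ord(σ) = 2


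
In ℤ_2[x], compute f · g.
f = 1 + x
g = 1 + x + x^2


Expand and collect like terms; reduce coefficients mod 2:
x^0: 1·1 = 1 ≡ 1 (mod 2)
x^1: 1·1 + 1·1 = 2 ≡ 0 (mod 2)
x^2: 1·1 + 1·1 = 2 ≡ 0 (mod 2)
x^3: 1·1 = 1 ≡ 1 (mod 2)
Result: 1 + x^3

f · g = 1 + x^3


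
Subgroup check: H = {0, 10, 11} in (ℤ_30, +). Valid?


Subgroup test for H = {0, 10, 11} in (ℤ_30, +):
(1) 0 ∈ H? Yes
(2) Closure: for all a,b ∈ H, (a+b) mod 30 ∈ H? No  [counterexample: 10 + 10 = 20 ∉ H]
(3) Inverses: for all a ∈ H, -a mod 30 ∈ H? No

No, H is not a subgroup of ℤ_30


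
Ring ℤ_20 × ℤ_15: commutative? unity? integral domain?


Direct product ring; commutative with unity (1,1); but (1,0)·(0,1) = (0,0) gives zero divisors, so not an integral domain
Commutative: Yes
Integral domain: No
Has unity: Yes

ℤ_20 × ℤ_15: Commutative=Yes, Unity=Yes


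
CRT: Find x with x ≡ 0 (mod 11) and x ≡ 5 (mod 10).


m₁ = 11, m₂ = 10, gcd = 1, so CRT applies. M = m₁·m₂ = 110
Let M₁ = M/m₁ = 10, M₂ = M/m₂ = 11
Find y₁ ≡ M₁⁻¹ (mod m₁): 10⁻¹ ≡ 10 (mod 11)
Find y₂ ≡ M₂⁻¹ (mod m₂): 11⁻¹ ≡ 1 (mod 10)
x = a₁·M₁·y₁ + a₂·M₂·y₂ = 0·10·10 + 5·11·1 = 55
Reduce mod 110: x ≡ 55
Check: 55 mod 11 = 0 ✓, 55 mod 10 = 5 ✓

x ≡ 55 (mod 110)


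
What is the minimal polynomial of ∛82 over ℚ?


∛82 satisfies x³ - 82 = 0, irreducible over ℚ (no rational root; 82 is not a perfect cube)

Minimal polynomial: x³ - 82


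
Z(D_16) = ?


Z(G) = {g ∈ G | gx = xg for all x ∈ G}
For even n, Z(D_n) = {e, r^(n/2)}: the 180° rotation r^8 commutes with every reflection and rotation

Z(D_16) = {e, r^8}


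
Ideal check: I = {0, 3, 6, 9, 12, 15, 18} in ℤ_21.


Check ideal conditions for I = {0, 3, 6, 9, 12, 15, 18} in ℤ_21:
(1) I is an additive subgroup? Yes
(2) For r ∈ ℤ_21 and a ∈ I: r·a ∈ I? Yes

Yes, I is an ideal of ℤ_21


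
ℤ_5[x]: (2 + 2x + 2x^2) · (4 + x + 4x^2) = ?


Expand and collect like terms; reduce coefficients mod 5:
x^0: 2·4 = 8 ≡ 3 (mod 5)
x^1: 2·1 + 2·4 = 10 ≡ 0 (mod 5)
x^2: 2·4 + 2·1 + 2·4 = 18 ≡ 3 (mod 5)
x^3: 2·4 + 2·1 = 10 ≡ 0 (mod 5)
x^4: 2·4 = 8 ≡ 3 (mod 5)
Result: 3 + 3x^2 + 3x^4

f · g = 3 + 3x^2 + 3x^4


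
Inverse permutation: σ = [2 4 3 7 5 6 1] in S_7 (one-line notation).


To find σ⁻¹, swap domain and range:
σ(1) = 2 → σ⁻¹(2) = 1
σ(2) = 4 → σ⁻¹(4) = 2
σ(3) = 3 → σ⁻¹(3) = 3
σ(4) = 7 → σ⁻¹(7) = 4
σ(5) = 5 → σ⁻¹(5) = 5
σ(6) = 6 → σ⁻¹(6) = 6
σ(7) = 1 → σ⁻¹(1) = 7

σ⁻¹ = [7 1 3 2 5 6 4]


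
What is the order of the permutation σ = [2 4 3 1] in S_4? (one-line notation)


Cycle decomposition: (1 2 4)
Cycle lengths: 3
Order = lcm(3) = 3

ord(σ) = 3


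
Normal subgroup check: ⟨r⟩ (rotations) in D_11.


H = ⟨r⟩ (rotations) in D_11
The rotation subgroup ⟨r⟩ has index 2 in D_11, so it is normal

Yes, normal subgroup


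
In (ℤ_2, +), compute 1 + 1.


Operation: addition mod 2
1 + 1 = (a + b) mod 2 with a = 1, b = 1

1 + 1 = 0


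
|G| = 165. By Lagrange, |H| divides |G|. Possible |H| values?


Lagrange's theorem: |H| divides |G|
|G| = 165
Divisors of 165: 1, 3, 5, 11, 15, 33, 55, 165

Possible subgroup orders: {1, 3, 5, 11, 15, 33, 55, 165}


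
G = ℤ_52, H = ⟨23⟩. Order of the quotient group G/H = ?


|⟨23⟩| = n / gcd(23, 52) = 52 / 1 = 52
H is normal (ℤ_52 is abelian).
|G/H| = |G| / |H| = 52 / 52 = 1

|G/H| = 1


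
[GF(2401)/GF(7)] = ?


GF(2401) = GF(7^4), so the extension degree is 4

[GF(2401)/GF(7)] = 4


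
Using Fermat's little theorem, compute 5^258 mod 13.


Fermat's little theorem: if p is prime and gcd(a,p)=1, then a^(p-1) ≡ 1 (mod p)
p = 13 is prime, gcd(5,13) = 1
Reduce exponent: 258 mod 12 = 6
So 5^258 ≡ 5^6 (mod 13)
5^6 mod 13 = 12

5^258 ≡ 12 (mod 13)


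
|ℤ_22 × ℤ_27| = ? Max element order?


|ℤ_22 × ℤ_27| = 22 × 27 = 594
Max element order = lcm(22,27) = 594
Cyclic? Yes (gcd=1)

|ℤ_22×ℤ_27| = 594, max element order = 594


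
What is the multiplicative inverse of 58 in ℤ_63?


Use the extended Euclidean algorithm to write 1 = 58·s + 63·t; then s mod 63 is the inverse.
Euclidean algorithm:
  58 = 0·63 + 58
  63 = 1·58 + 5
  58 = 11·5 + 3
  5 = 1·3 + 2
  3 = 1·2 + 1
  2 = 2·1 + 0
gcd(58,63) = 1
Back-substitution gives: 58·(25) + 63·(-23) = 1
So 58⁻¹ ≡ 25 ≡ 25 (mod 63)
Check: 58 × 25 = 1450 ≡ 1 (mod 63) ✓

58⁻¹ ≡ 25 (mod 63)


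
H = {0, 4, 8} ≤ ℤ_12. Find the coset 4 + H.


4 + H = {4 + h (mod 12) : h ∈ H}
4+0=4, 4+4=8, 4+8=0
4 + H = {0, 4, 8} = 0 + H

4 + H = {0, 4, 8}


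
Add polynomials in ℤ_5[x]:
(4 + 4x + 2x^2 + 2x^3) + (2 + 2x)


Add coefficients mod 5:
x^0: 4 + 2 = 1 (mod 5)
x^1: 4 + 2 = 1 (mod 5)
x^2: 2 + 0 = 2 (mod 5)
x^3: 2 + 0 = 2 (mod 5)
Result: 1 + x + 2x^2 + 2x^3

f + g = 1 + x + 2x^2 + 2x^3


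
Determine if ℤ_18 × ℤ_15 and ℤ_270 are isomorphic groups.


Comparing ℤ_18 × ℤ_15 and ℤ_270:
gcd(18,15) = 3 ≠ 1. Max element order in ℤ_18×ℤ_15 is lcm(18,15) = 90 < 270, so it has no element of order 270

No, ℤ_18 × ℤ_15 ≇ ℤ_270


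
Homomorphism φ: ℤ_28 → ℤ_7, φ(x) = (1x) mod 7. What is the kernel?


Kernel = preimage of identity
ker(φ) = {x ∈ ℤ_28 : 1x ≡ 0 (mod 7)}. Since 7 | 28, φ is well-defined. The kernel is the cyclic subgroup ⟨7⟩ of ℤ_28 (order 4), i.e. {0, 7, 14, 21}

ker(φ) = {0, 7, 14, 21}


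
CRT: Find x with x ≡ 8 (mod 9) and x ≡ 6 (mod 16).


m₁ = 9, m₂ = 16, gcd = 1, so CRT applies. M = m₁·m₂ = 144
Let M₁ = M/m₁ = 16, M₂ = M/m₂ = 9
Find y₁ ≡ M₁⁻¹ (mod m₁): 16⁻¹ ≡ 4 (mod 9)
Find y₂ ≡ M₂⁻¹ (mod m₂): 9⁻¹ ≡ 9 (mod 16)
x = a₁·M₁·y₁ + a₂·M₂·y₂ = 8·16·4 + 6·9·9 = 998
Reduce mod 144: x ≡ 134
Check: 134 mod 9 = 8 ✓, 134 mod 16 = 6 ✓

x ≡ 134 (mod 144)


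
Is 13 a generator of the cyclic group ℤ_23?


g generates ℤ_n iff gcd(g, n) = 1
gcd(13, 23) = 1
Since gcd = 1, 13 is a generator.

Yes, 13 generates ℤ_23


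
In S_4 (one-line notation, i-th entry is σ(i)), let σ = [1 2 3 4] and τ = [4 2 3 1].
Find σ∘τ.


σ∘τ: apply τ first, then σ
1 →τ 4 →σ 4
2 →τ 2 →σ 2
3 →τ 3 →σ 3
4 →τ 1 →σ 1

σ∘τ = [4 2 3 1]


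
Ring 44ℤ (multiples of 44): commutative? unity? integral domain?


44ℤ is a commutative ring under +,× but has no multiplicative identity (1 ∉ 44ℤ); it has no zero divisors, but without unity it is not an integral domain
Commutative: Yes
Integral domain: No
Has unity: No

44ℤ (multiples of 44): Commutative=Yes, Unity=No


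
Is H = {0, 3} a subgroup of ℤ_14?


Subgroup test for H = {0, 3} in (ℤ_14, +):
(1) 0 ∈ H? Yes
(2) Closure: for all a,b ∈ H, (a+b) mod 14 ∈ H? No  [counterexample: 3 + 3 = 6 ∉ H]
(3) Inverses: for all a ∈ H, -a mod 14 ∈ H? No

No, H is not a subgroup of ℤ_14


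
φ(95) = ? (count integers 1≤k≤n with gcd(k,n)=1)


Factor n: 95 = 5 × 19
φ(n) = n · ∏(1 - 1/p) over distinct primes p | n
φ(95) = 95 · (1 - 1/5) · (1 - 1/19) = 72

φ(95) = 72


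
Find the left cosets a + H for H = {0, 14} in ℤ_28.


H = {0, 14}, |H| = 2
Number of cosets = |G|/|H| = 28/2 = 14
0 + H = {0, 14}
1 + H = {1, 15}
2 + H = {2, 16}
3 + H = {3, 17}
4 + H = {4, 18}
5 + H = {5, 19}
6 + H = {6, 20}
7 + H = {7, 21}
8 + H = {8, 22}
9 + H = {9, 23}
10 + H = {10, 24}
11 + H = {11, 25}
12 + H = {12, 26}
13 + H = {13, 27}

Cosets: 0+H={0,14}; 1+H={1,15}; 2+H={2,16}; 3+H={3,17}; 4+H={4,18}; 5+H={5,19}; 6+H={6,20}; 7+H={7,21}; 8+H={8,22}; 9+H={9,23}; 10+H={10,24}; 11+H={11,25}; 12+H={12,26}; 13+H={13,27}


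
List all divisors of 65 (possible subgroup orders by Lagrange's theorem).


Lagrange's theorem: |H| divides |G|
|G| = 65
Divisors of 65: 1, 5, 13, 65

Possible subgroup orders: {1, 5, 13, 65}


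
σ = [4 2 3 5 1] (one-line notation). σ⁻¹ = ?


To find σ⁻¹, swap domain and range:
σ(1) = 4 → σ⁻¹(4) = 1
σ(2) = 2 → σ⁻¹(2) = 2
σ(3) = 3 → σ⁻¹(3) = 3
σ(4) = 5 → σ⁻¹(5) = 4
σ(5) = 1 → σ⁻¹(1) = 5

σ⁻¹ = [5 2 3 1 4]


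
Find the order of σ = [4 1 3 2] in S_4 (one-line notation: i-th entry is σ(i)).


Cycle decomposition: (1 4 2)
Cycle lengths: 3
Order = lcm(3) = 3

ord(σ) = 3


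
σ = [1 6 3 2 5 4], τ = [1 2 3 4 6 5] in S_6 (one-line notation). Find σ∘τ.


σ∘τ: apply τ first, then σ
1 →τ 1 →σ 1
2 →τ 2 →σ 6
3 →τ 3 →σ 3
4 →τ 4 →σ 2
5 →τ 6 →σ 4
6 →τ 5 →σ 5

σ∘τ = [1 6 3 2 4 5]


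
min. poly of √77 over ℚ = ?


√77 satisfies x² - 77 = 0, irreducible over ℚ since 77 is squarefree

Minimal polynomial: x² - 77


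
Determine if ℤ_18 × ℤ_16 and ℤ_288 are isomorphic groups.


Comparing ℤ_18 × ℤ_16 and ℤ_288:
gcd(18,16) = 2 ≠ 1. Max element order in ℤ_18×ℤ_16 is lcm(18,16) = 144 < 288, so it has no element of order 288

No, ℤ_18 × ℤ_16 ≇ ℤ_288


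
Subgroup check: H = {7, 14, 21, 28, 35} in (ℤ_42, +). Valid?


Subgroup test for H = {7, 14, 21, 28, 35} in (ℤ_42, +):
(1) 0 ∈ H? No
(2) Closure: for all a,b ∈ H, (a+b) mod 42 ∈ H? No  [counterexample: 7 + 35 = 0 ∉ H]
(3) Inverses: for all a ∈ H, -a mod 42 ∈ H? Yes

No, H is not a subgroup of ℤ_42


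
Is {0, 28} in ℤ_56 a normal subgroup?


H = {0, 28} in ℤ_56
ℤ_56 is abelian; every subgroup of an abelian group is normal

Yes, normal subgroup


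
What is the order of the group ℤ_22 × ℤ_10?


|A × B| = |A| · |B|
|ℤ_22 × ℤ_10| = 22 × 10 = 220

|ℤ_22 × ℤ_10| = 220


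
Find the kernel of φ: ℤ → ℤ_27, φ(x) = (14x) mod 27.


Kernel = preimage of identity
ker(φ) = {x ∈ ℤ : 14x ≡ 0 (mod 27)}. gcd(14,27) = 1, so 14x ≡ 0 (mod 27) ⟺ x ≡ 0 (mod 27/1 = 27). Hence ker(φ) = 27ℤ

ker(φ) = 27ℤ


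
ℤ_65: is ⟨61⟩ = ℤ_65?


g generates ℤ_n iff gcd(g, n) = 1
gcd(61, 65) = 1
Since gcd = 1, 61 is a generator.

Yes, 61 generates ℤ_65


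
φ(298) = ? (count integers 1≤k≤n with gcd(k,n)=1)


Factor n: 298 = 2 × 149
φ(n) = n · ∏(1 - 1/p) over distinct primes p | n
φ(298) = 298 · (1 - 1/2) · (1 - 1/149) = 148

φ(298) = 148


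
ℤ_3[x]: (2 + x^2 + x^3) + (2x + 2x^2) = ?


Add coefficients mod 3:
x^0: 2 + 0 = 2 (mod 3)
x^1: 0 + 2 = 2 (mod 3)
x^2: 1 + 2 = 0 (mod 3)
x^3: 1 + 0 = 1 (mod 3)
Result: 2 + 2x + x^3

f + g = 2 + 2x + x^3


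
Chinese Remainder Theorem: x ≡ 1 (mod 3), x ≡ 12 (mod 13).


m₁ = 3, m₂ = 13, gcd = 1, so CRT applies. M = m₁·m₂ = 39
Let M₁ = M/m₁ = 13, M₂ = M/m₂ = 3
Find y₁ ≡ M₁⁻¹ (mod m₁): 13⁻¹ ≡ 1 (mod 3)
Find y₂ ≡ M₂⁻¹ (mod m₂): 3⁻¹ ≡ 9 (mod 13)
x = a₁·M₁·y₁ + a₂·M₂·y₂ = 1·13·1 + 12·3·9 = 337
Reduce mod 39: x ≡ 25
Check: 25 mod 3 = 1 ✓, 25 mod 13 = 12 ✓

x ≡ 25 (mod 39)


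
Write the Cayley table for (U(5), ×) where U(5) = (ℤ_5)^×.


Elements: {1, 2, 3, 4}
Operation: multiplication mod 5
Entry (a, b) = (a × b) mod 5

Cayley table:
  | 1 | 2 | 3 | 4
1 | 1 | 2 | 3 | 4
2 | 2 | 4 | 1 | 3
3 | 3 | 1 | 4 | 2
4 | 4 | 3 | 2 | 1


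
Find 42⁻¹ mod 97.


Use the extended Euclidean algorithm to write 1 = 42·s + 97·t; then s mod 97 is the inverse.
Euclidean algorithm:
  42 = 0·97 + 42
  97 = 2·42 + 13
  42 = 3·13 + 3
  13 = 4·3 + 1
  3 = 3·1 + 0
gcd(42,97) = 1
Back-substitution gives: 42·(-30) + 97·(13) = 1
So 42⁻¹ ≡ -30 ≡ 67 (mod 97)
Check: 42 × 67 = 2814 ≡ 1 (mod 97) ✓

42⁻¹ ≡ 67 (mod 97)


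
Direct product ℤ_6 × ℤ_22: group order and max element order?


|ℤ_6 × ℤ_22| = 6 × 22 = 132
Max element order = lcm(6,22) = 66
Cyclic? No (gcd=2)

|ℤ_6×ℤ_22| = 132, max element order = 66


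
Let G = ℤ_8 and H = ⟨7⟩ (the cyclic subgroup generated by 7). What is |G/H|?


|⟨7⟩| = n / gcd(7, 8) = 8 / 1 = 8
H is normal (ℤ_8 is abelian).
|G/H| = |G| / |H| = 8 / 8 = 1

|G/H| = 1


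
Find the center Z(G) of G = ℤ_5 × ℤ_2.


Z(G) = {g ∈ G | gx = xg for all x ∈ G}
Direct product of abelian groups is abelian, so Z(G) = G

Z(ℤ_5 × ℤ_2) = ℤ_5 × ℤ_2


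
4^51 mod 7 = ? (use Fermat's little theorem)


Fermat's little theorem: if p is prime and gcd(a,p)=1, then a^(p-1) ≡ 1 (mod p)
p = 7 is prime, gcd(4,7) = 1
Reduce exponent: 51 mod 6 = 3
So 4^51 ≡ 4^3 (mod 7)
4^3 mod 7 = 1

4^51 ≡ 1 (mod 7)


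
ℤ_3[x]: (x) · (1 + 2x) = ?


Expand and collect like terms; reduce coefficients mod 3:
x^0: 0·1 = 0 ≡ 0 (mod 3)
x^1: 0·2 + 1·1 = 1 ≡ 1 (mod 3)
x^2: 1·2 = 2 ≡ 2 (mod 3)
Result: x + 2x^2

f · g = x + 2x^2


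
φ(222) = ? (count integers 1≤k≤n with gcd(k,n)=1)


Factor n: 222 = 2 × 3 × 37
φ(n) = n · ∏(1 - 1/p) over distinct primes p | n
φ(222) = 222 · (1 - 1/2) · (1 - 1/3) · (1 - 1/37) = 72

φ(222) = 72


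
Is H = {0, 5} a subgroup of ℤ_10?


Subgroup test for H = {0, 5} in (ℤ_10, +):
(1) 0 ∈ H? Yes
(2) Closure: for all a,b ∈ H, (a+b) mod 10 ∈ H? Yes
(3) Inverses: for all a ∈ H, -a mod 10 ∈ H? Yes

Yes, H is a subgroup of ℤ_10


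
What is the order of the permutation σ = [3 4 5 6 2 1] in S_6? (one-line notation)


Cycle decomposition: (1 3 5 2 4 6)
Cycle lengths: 6
Order = lcm(6) = 6

ord(σ) = 6


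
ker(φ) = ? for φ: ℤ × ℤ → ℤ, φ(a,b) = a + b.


Kernel = preimage of identity
ker(φ) = {(a,b) ∈ ℤ² | a+b = 0} = {(a,-a) | a ∈ ℤ}

ker(φ) = {(a,-a) | a ∈ ℤ}


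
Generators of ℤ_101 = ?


g generates ℤ_n iff gcd(g,n) = 1
Prime factors of 101: 101
Generators are g ∈ {1,...,100} not divisible by any of these primes.
Generators: {1, 2, 3, 4, 5, 6, 7, 8, 9, 10, 11, 12, 13, 14, 15, 16, 17, 18, 19, 20, 21, 22, 23, 24, 25, 26, 27, 28, 29, 30, 31, 32, 33, 34, 35, 36, 37, 38, 39, 40, 41, 42, 43, 44, 45, 46, 47, 48, 49, 50, 51, 52, 53, 54, 55, 56, 57, 58, 59, 60, 61, 62, 63, 64, 65, 66, 67, 68, 69, 70, 71, 72, 73, 74, 75, 76, 77, 78, 79, 80, 81, 82, 83, 84, 85, 86, 87, 88, 89, 90, 91, 92, 93, 94, 95, 96, 97, 98, 99, 100}
Number of generators = φ(101) = 100

Generators of ℤ_101 = {1, 2, 3, 4, 5, 6, 7, 8, 9, 10, 11, 12, 13, 14, 15, 16, 17, 18, 19, 20, 21, 22, 23, 24, 25, 26, 27, 28, 29, 30, 31, 32, 33, 34, 35, 36, 37, 38, 39, 40, 41, 42, 43, 44, 45, 46, 47, 48, 49, 50, 51, 52, 53, 54, 55, 56, 57, 58, 59, 60, 61, 62, 63, 64, 65, 66, 67, 68, 69, 70, 71, 72, 73, 74, 75, 76, 77, 78, 79, 80, 81, 82, 83, 84, 85, 86, 87, 88, 89, 90, 91, 92, 93, 94, 95, 96, 97, 98, 99, 100}


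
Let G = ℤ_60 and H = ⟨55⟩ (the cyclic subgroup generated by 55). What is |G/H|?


|⟨55⟩| = n / gcd(55, 60) = 60 / 5 = 12
H is normal (ℤ_60 is abelian).
|G/H| = |G| / |H| = 60 / 12 = 5

|G/H| = 5


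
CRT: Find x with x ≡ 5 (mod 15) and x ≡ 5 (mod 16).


m₁ = 15, m₂ = 16, gcd = 1, so CRT applies. M = m₁·m₂ = 240
Let M₁ = M/m₁ = 16, M₂ = M/m₂ = 15
Find y₁ ≡ M₁⁻¹ (mod m₁): 16⁻¹ ≡ 1 (mod 15)
Find y₂ ≡ M₂⁻¹ (mod m₂): 15⁻¹ ≡ 15 (mod 16)
x = a₁·M₁·y₁ + a₂·M₂·y₂ = 5·16·1 + 5·15·15 = 1205
Reduce mod 240: x ≡ 5
Check: 5 mod 15 = 5 ✓, 5 mod 16 = 5 ✓

x ≡ 5 (mod 240)


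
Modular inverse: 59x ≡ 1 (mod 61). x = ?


Use the extended Euclidean algorithm to write 1 = 59·s + 61·t; then s mod 61 is the inverse.
Euclidean algorithm:
  59 = 0·61 + 59
  61 = 1·59 + 2
  59 = 29·2 + 1
  2 = 2·1 + 0
gcd(59,61) = 1
Back-substitution gives: 59·(30) + 61·(-29) = 1
So 59⁻¹ ≡ 30 ≡ 30 (mod 61)
Check: 59 × 30 = 1770 ≡ 1 (mod 61) ✓

59⁻¹ ≡ 30 (mod 61)


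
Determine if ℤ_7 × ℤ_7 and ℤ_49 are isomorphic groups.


Comparing ℤ_7 × ℤ_7 and ℤ_49:
gcd(7,7) = 7 ≠ 1. Max element order in ℤ_7×ℤ_7 is lcm(7,7) = 7 < 49, so it has no element of order 49

No, ℤ_7 × ℤ_7 ≇ ℤ_49


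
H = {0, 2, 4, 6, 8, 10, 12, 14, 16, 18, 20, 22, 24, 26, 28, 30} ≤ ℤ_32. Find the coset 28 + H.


28 + H = {28 + h (mod 32) : h ∈ H}
28+0=28, 28+2=30, 28+4=0, 28+6=2, 28+8=4, 28+10=6, 28+12=8, 28+14=10, 28+16=12, 28+18=14, 28+20=16, 28+22=18, 28+24=20, 28+26=22, 28+28=24, 28+30=26
28 + H = {0, 2, 4, 6, 8, 10, 12, 14, 16, 18, 20, 22, 24, 26, 28, 30} = 0 + H

28 + H = {0, 2, 4, 6, 8, 10, 12, 14, 16, 18, 20, 22, 24, 26, 28, 30}


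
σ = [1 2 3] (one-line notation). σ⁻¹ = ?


To find σ⁻¹, swap domain and range:
σ(1) = 1 → σ⁻¹(1) = 1
σ(2) = 2 → σ⁻¹(2) = 2
σ(3) = 3 → σ⁻¹(3) = 3

σ⁻¹ = [1 2 3]


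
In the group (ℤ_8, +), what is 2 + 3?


Operation: addition mod 8
2 + 3 = (a + b) mod 8 with a = 2, b = 3

2 + 3 = 5


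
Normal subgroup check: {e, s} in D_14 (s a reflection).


H = {e, s} in D_14 (s a reflection)
r·s·r⁻¹ = sr⁻² ≠ s for n ≥ 3, so {e, s} is not closed under conjugation

No, not a normal subgroup


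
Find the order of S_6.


|S_n| = n! (number of permutations of n symbols)
|S_6| = 6! = 720

|S_6| = 720


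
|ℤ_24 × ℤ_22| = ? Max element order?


|ℤ_24 × ℤ_22| = 24 × 22 = 528
Max element order = lcm(24,22) = 264
Cyclic? No (gcd=2)

|ℤ_24×ℤ_22| = 528, max element order = 264


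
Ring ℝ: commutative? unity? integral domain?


ℝ is a field: commutative, has unity, every nonzero element is a unit (hence an integral domain)
Commutative: Yes
Integral domain: Yes
Has unity: Yes

ℝ: Commutative=Yes, Unity=Yes


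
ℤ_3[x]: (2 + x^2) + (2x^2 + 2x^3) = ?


Add coefficients mod 3:
x^0: 2 + 0 = 2 (mod 3)
x^1: 0 + 0 = 0 (mod 3)
x^2: 1 + 2 = 0 (mod 3)
x^3: 0 + 2 = 2 (mod 3)
Result: 2 + 2x^3

f + g = 2 + 2x^3


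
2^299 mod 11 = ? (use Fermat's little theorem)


Fermat's little theorem: if p is prime and gcd(a,p)=1, then a^(p-1) ≡ 1 (mod p)
p = 11 is prime, gcd(2,11) = 1
Reduce exponent: 299 mod 10 = 9
So 2^299 ≡ 2^9 (mod 11)
2^9 mod 11 = 6

2^299 ≡ 6 (mod 11)


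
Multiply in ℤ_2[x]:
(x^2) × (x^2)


Expand and collect like terms; reduce coefficients mod 2:
x^0: 0·0 = 0 ≡ 0 (mod 2)
x^1: 0·0 + 0·0 = 0 ≡ 0 (mod 2)
x^2: 0·1 + 0·0 + 1·0 = 0 ≡ 0 (mod 2)
x^3: 0·1 + 1·0 = 0 ≡ 0 (mod 2)
x^4: 1·1 = 1 ≡ 1 (mod 2)
Result: x^4

f · g = x^4


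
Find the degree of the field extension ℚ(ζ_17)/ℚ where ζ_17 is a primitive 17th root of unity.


[ℚ(ζ_n):ℚ] = deg Φ_n(x) = φ(n). Here φ(17) = 16

[ℚ(ζ_17)/ℚ where ζ_17 is a primitive 17th root of unity] = 16


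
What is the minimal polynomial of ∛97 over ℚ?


∛97 satisfies x³ - 97 = 0, irreducible over ℚ (no rational root; 97 is not a perfect cube)

Minimal polynomial: x³ - 97


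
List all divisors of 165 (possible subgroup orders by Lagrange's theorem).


Lagrange's theorem: |H| divides |G|
|G| = 165
Divisors of 165: 1, 3, 5, 11, 15, 33, 55, 165

Possible subgroup orders: {1, 3, 5, 11, 15, 33, 55, 165}


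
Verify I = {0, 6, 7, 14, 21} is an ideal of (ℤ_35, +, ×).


Check ideal conditions for I = {0, 6, 7, 14, 21} in ℤ_35:
(1) I is an additive subgroup? No
(2) For r ∈ ℤ_35 and a ∈ I: r·a ∈ I? No  [counterexample: r=2, a=6, r·a mod 35 = 12 ∉ I]

No, I is not an ideal of ℤ_35


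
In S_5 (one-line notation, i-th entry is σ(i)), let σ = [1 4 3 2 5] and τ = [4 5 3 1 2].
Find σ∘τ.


σ∘τ: apply τ first, then σ
1 →τ 4 →σ 2
2 →τ 5 →σ 5
3 →τ 3 →σ 3
4 →τ 1 →σ 1
5 →τ 2 →σ 4

σ∘τ = [2 5 3 1 4]


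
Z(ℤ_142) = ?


Z(G) = {g ∈ G | gx = xg for all x ∈ G}
ℤ_142 is abelian, so Z(G) = G

Z(ℤ_142) = ℤ_142


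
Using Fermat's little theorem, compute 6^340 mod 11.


Fermat's little theorem: if p is prime and gcd(a,p)=1, then a^(p-1) ≡ 1 (mod p)
p = 11 is prime, gcd(6,11) = 1
Reduce exponent: 340 mod 10 = 0
So 6^340 ≡ 6^0 (mod 11)
6^0 = 1

6^340 ≡ 1 (mod 11)


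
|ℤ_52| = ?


ℤ_n has n elements.

|ℤ_52| = 52


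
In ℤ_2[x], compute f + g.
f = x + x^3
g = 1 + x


Add coefficients mod 2:
x^0: 0 + 1 = 1 (mod 2)
x^1: 1 + 1 = 0 (mod 2)
x^2: 0 + 0 = 0 (mod 2)
x^3: 1 + 0 = 1 (mod 2)
Result: 1 + x^3

f + g = 1 + x^3


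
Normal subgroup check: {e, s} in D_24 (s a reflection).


H = {e, s} in D_24 (s a reflection)
r·s·r⁻¹ = sr⁻² ≠ s for n ≥ 3, so {e, s} is not closed under conjugation

No, not a normal subgroup


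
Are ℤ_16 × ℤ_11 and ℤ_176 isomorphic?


Comparing ℤ_16 × ℤ_11 and ℤ_176:
gcd(16,11) = 1, so ℤ_16 × ℤ_11 ≅ ℤ_176 (CRT)

Yes, ℤ_16 × ℤ_11 ≅ ℤ_176


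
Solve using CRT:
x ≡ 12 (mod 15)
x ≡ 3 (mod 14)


m₁ = 15, m₂ = 14, gcd = 1, so CRT applies. M = m₁·m₂ = 210
Let M₁ = M/m₁ = 14, M₂ = M/m₂ = 15
Find y₁ ≡ M₁⁻¹ (mod m₁): 14⁻¹ ≡ 14 (mod 15)
Find y₂ ≡ M₂⁻¹ (mod m₂): 15⁻¹ ≡ 1 (mod 14)
x = a₁·M₁·y₁ + a₂·M₂·y₂ = 12·14·14 + 3·15·1 = 2397
Reduce mod 210: x ≡ 87
Check: 87 mod 15 = 12 ✓, 87 mod 14 = 3 ✓

x ≡ 87 (mod 210)


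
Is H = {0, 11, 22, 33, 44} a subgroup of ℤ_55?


Subgroup test for H = {0, 11, 22, 33, 44} in (ℤ_55, +):
(1) 0 ∈ H? Yes
(2) Closure: for all a,b ∈ H, (a+b) mod 55 ∈ H? Yes
(3) Inverses: for all a ∈ H, -a mod 55 ∈ H? Yes

Yes, H is a subgroup of ℤ_55


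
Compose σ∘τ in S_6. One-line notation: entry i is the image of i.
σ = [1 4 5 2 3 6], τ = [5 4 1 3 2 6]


σ∘τ: apply τ first, then σ
1 →τ 5 →σ 3
2 →τ 4 →σ 2
3 →τ 1 →σ 1
4 →τ 3 →σ 5
5 →τ 2 →σ 4
6 →τ 6 →σ 6

σ∘τ = [3 2 1 5 4 6]


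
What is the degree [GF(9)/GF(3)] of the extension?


GF(9) = GF(3^2), so the extension degree is 2

[GF(9)/GF(3)] = 2


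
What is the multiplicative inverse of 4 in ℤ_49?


Use the extended Euclidean algorithm to write 1 = 4·s + 49·t; then s mod 49 is the inverse.
Euclidean algorithm:
  4 = 0·49 + 4
  49 = 12·4 + 1
  4 = 4·1 + 0
gcd(4,49) = 1
Back-substitution gives: 4·(-12) + 49·(1) = 1
So 4⁻¹ ≡ -12 ≡ 37 (mod 49)
Check: 4 × 37 = 148 ≡ 1 (mod 49) ✓

4⁻¹ ≡ 37 (mod 49)


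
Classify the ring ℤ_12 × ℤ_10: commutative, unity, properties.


Direct product ring; commutative with unity (1,1); but (1,0)·(0,1) = (0,0) gives zero divisors, so not an integral domain
Commutative: Yes
Integral domain: No
Has unity: Yes

ℤ_12 × ℤ_10: Commutative=Yes, Unity=Yes


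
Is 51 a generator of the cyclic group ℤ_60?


g generates ℤ_n iff gcd(g, n) = 1
gcd(51, 60) = 3
Since gcd = 3 ≠ 1, ⟨51⟩ has order 20 < 60, so 51 is not a generator.

No, 51 does not generate ℤ_60


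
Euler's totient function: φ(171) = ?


Factor n: 171 = 3^2 × 19
φ(n) = n · ∏(1 - 1/p) over distinct primes p | n
φ(171) = 171 · (1 - 1/3) · (1 - 1/19) = 108

φ(171) = 108


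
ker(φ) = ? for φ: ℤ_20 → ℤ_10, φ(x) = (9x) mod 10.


Kernel = preimage of identity
ker(φ) = {x ∈ ℤ_20 : 9x ≡ 0 (mod 10)}. Since 10 | 20, φ is well-defined. The kernel is the cyclic subgroup ⟨10⟩ of ℤ_20 (order 2), i.e. {0, 10}

ker(φ) = {0, 10}


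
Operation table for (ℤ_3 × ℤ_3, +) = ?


Elements: {(0,0), (0,1), (0,2), (1,0), (1,1), (1,2), (2,0), (2,1), (2,2)}
Operation: componentwise addition mod (3, 3)
Entry (a, b) = ((a₁+b₁) mod 3, (a₂+b₂) mod 3)

Cayley table:
      | (0,0) | (0,1) | (0,2) | (1,0) | (1,1) | (1,2) | (2,0) | (2,1) | (2,2)
(0,0) | (0,0) | (0,1) | (0,2) | (1,0) | (1,1) | (1,2) | (2,0) | (2,1) | (2,2)
(0,1) | (0,1) | (0,2) | (0,0) | (1,1) | (1,2) | (1,0) | (2,1) | (2,2) | (2,0)
(0,2) | (0,2) | (0,0) | (0,1) | (1,2) | (1,0) | (1,1) | (2,2) | (2,0) | (2,1)
(1,0) | (1,0) | (1,1) | (1,2) | (2,0) | (2,1) | (2,2) | (0,0) | (0,1) | (0,2)
(1,1) | (1,1) | (1,2) | (1,0) | (2,1) | (2,2) | (2,0) | (0,1) | (0,2) | (0,0)
(1,2) | (1,2) | (1,0) | (1,1) | (2,2) | (2,0) | (2,1) | (0,2) | (0,0) | (0,1)
(2,0) | (2,0) | (2,1) | (2,2) | (0,0) | (0,1) | (0,2) | (1,0) | (1,1) | (1,2)
(2,1) | (2,1) | (2,2) | (2,0) | (0,1) | (0,2) | (0,0) | (1,1) | (1,2) | (1,0)
(2,2) | (2,2) | (2,0) | (2,1) | (0,2) | (0,0) | (0,1) | (1,2) | (1,0) | (1,1)


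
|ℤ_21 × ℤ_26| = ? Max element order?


|ℤ_21 × ℤ_26| = 21 × 26 = 546
Max element order = lcm(21,26) = 546
Cyclic? Yes (gcd=1)

|ℤ_21×ℤ_26| = 546, max element order = 546


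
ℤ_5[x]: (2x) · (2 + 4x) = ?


Expand and collect like terms; reduce coefficients mod 5:
x^0: 0·2 = 0 ≡ 0 (mod 5)
x^1: 0·4 + 2·2 = 4 ≡ 4 (mod 5)
x^2: 2·4 = 8 ≡ 3 (mod 5)
Result: 4x + 3x^2

f · g = 4x + 3x^2


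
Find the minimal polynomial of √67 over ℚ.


√67 satisfies x² - 67 = 0, irreducible over ℚ since 67 is squarefree

Minimal polynomial: x² - 67


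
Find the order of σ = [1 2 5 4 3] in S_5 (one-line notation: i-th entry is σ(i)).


Cycle decomposition: (3 5)
Cycle lengths: 2
Order = lcm(2) = 2

ord(σ) = 2


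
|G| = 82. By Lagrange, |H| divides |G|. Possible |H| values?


Lagrange's theorem: |H| divides |G|
|G| = 82
Divisors of 82: 1, 2, 41, 82

Possible subgroup orders: {1, 2, 41, 82}


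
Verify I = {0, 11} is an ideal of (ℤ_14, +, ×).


Check ideal conditions for I = {0, 11} in ℤ_14:
(1) I is an additive subgroup? No
(2) For r ∈ ℤ_14 and a ∈ I: r·a ∈ I? No  [counterexample: r=2, a=11, r·a mod 14 = 8 ∉ I]

No, I is not an ideal of ℤ_14


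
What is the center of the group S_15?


Z(G) = {g ∈ G | gx = xg for all x ∈ G}
S_n is non-abelian for n ≥ 3; Z(S_15) is trivial

Z(S_15) = {e}
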